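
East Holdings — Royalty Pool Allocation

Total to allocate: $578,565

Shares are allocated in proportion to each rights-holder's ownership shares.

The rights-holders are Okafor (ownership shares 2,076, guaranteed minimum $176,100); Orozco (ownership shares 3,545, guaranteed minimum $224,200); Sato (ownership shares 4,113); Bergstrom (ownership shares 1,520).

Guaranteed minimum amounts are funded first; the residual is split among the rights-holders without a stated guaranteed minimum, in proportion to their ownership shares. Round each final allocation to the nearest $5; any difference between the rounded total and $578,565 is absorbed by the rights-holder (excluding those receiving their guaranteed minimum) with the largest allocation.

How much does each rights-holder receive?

Minimums first: Okafor $176,100; Orozco $224,200. Residual $178,265.
Residual split over remaining ownership shares 5,633: Sato 130,162.25 → $130,160; Bergstrom 48,102.75 → $48,105.

Okafor: $176,100 · Orozco: $224,200 · Sato: $130,160 · Bergstrom: $48,105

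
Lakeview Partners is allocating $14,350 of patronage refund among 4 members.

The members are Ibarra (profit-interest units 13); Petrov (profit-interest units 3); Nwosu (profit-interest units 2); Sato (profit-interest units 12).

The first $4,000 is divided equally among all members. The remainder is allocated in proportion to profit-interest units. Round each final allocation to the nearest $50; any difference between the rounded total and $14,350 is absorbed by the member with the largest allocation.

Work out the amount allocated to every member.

Ibarra: $5,450; Petrov: $2,050; Nwosu: $1,700; Sato: $5,150

Equal tier: $4,000 ÷ 4 = $1,000 apiece.
Remainder $10,350 by profit-interest units (total 30): Ibarra 4,485.00 → $4,500; Petrov 1,035.00 → $1,050; Nwosu 690.00 → $700; Sato 4,140.00 → $4,150.
Rounding difference −$50 on remainder applied to Ibarra.
Totals: Ibarra $1,000 + $4,450 = $5,450; Petrov $1,000 + $1,050 = $2,050; Nwosu $1,000 + $700 = $1,700; Sato $1,000 + $4,150 = $5,150.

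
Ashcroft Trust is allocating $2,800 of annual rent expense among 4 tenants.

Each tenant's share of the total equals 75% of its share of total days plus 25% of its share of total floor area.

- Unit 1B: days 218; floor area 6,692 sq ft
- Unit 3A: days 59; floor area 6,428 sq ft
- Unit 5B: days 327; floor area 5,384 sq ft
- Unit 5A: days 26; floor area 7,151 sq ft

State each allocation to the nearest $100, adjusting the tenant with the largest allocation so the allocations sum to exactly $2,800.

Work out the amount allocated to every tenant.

Unit 1B: $900 | Unit 3A: $400 | Unit 5B: $1,200 | Unit 5A: $300

Totals — days 630, floor area 25,655.
Blended shares (75% days + 25% floor area): Unit 1B 0.3247; Unit 3A 0.1329; Unit 5B 0.4418; Unit 5A 0.1006.
Raw shares: Unit 1B 909.26; Unit 3A 372.06; Unit 5B 1,236.90; Unit 5A 281.78.
At nearest $100: Unit 1B $900; Unit 3A $400; Unit 5B $1,200; Unit 5A $300. Sum = $2,800.
No rounding difference to absorb.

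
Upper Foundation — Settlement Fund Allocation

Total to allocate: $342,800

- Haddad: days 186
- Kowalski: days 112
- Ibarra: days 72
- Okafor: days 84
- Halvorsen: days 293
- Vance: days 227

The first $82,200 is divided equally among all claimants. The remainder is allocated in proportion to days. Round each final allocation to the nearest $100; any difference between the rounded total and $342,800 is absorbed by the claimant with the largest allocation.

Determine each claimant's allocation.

Haddad: $63,500 · Kowalski: $43,700 · Ibarra: $33,000 · Okafor: $36,200 · Halvorsen: $92,000 · Vance: $74,400

Equal tier: $82,200 ÷ 6 = $13,700 apiece.
Remainder $260,600 by days (total 974): Haddad 49,765.50 → $49,800; Kowalski 29,966.32 → $30,000; Ibarra 19,264.07 → $19,300; Okafor 22,474.74 → $22,500; Halvorsen 78,394.05 → $78,400; Vance 60,735.32 → $60,700.
Rounding difference −$100 on remainder applied to Halvorsen.
Totals: Haddad $13,700 + $49,800 = $63,500; Kowalski $13,700 + $30,000 = $43,700; Ibarra $13,700 + $19,300 = $33,000; Okafor $13,700 + $22,500 = $36,200; Halvorsen $13,700 + $78,300 = $92,000; Vance $13,700 + $60,700 = $74,400.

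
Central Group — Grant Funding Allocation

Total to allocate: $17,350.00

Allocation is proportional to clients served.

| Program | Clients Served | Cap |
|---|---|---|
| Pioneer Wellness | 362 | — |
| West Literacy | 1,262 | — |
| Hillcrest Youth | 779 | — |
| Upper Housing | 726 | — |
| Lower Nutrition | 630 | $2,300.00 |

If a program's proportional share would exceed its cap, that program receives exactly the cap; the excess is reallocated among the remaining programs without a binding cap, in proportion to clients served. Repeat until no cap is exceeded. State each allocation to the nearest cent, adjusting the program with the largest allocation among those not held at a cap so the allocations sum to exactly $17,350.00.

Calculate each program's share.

Pioneer Wellness: $1,741.16; West Literacy: $6,070.02; Hillcrest Youth: $3,746.87; Upper Housing: $3,491.95; Lower Nutrition: $2,300.00

Total clients served = 3,759.
Unconstrained shares: Pioneer Wellness 1,670.8433; West Literacy 5,824.8736; Hillcrest Youth 3,595.5440; Upper Housing 3,350.9178; Lower Nutrition 2,907.8212.
Capped: Lower Nutrition ($2,300.00); balance $15,050.00 reallocated over remaining clients served 3,129.
Shares after redistribution: Pioneer Wellness 1,741.1633 → $1,741.16; West Literacy 6,070.0224 → $6,070.02; Hillcrest Youth 3,746.8680 → $3,746.87; Upper Housing 3,491.9463 → $3,491.95.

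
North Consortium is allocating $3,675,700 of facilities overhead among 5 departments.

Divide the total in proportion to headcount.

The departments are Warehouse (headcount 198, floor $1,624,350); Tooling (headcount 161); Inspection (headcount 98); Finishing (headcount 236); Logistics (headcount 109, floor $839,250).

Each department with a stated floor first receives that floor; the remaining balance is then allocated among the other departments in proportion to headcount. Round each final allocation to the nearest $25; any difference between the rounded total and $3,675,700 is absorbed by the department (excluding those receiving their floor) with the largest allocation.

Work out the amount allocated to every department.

Warehouse: $1,624,350 | Tooling: $394,250 | Inspection: $239,975 | Finishing: $577,875 | Logistics: $839,250

Fund the minimums — Warehouse $1,624,350; Logistics $839,250. Balance $1,212,100.
Balance split over remaining headcount 495: Tooling 394,238.59 → $394,250; Inspection 239,971.31 → $239,975; Finishing 577,890.10 → $577,900.
Rounding difference −$25 applied to Finishing → $577,875.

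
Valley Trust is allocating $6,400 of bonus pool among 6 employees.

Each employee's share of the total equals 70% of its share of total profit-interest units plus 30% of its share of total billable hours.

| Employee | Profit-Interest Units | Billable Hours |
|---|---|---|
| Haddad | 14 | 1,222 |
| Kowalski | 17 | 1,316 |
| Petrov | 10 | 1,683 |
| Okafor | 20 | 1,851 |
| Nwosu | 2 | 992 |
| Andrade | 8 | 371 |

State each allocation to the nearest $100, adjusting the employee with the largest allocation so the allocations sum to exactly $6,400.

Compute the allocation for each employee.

Haddad: $1,200 · Kowalski: $1,400 · Petrov: $1,100 · Okafor: $1,700 · Nwosu: $400 · Andrade: $600

Totals — profit-interest units 71, billable hours 7,435.
Blended shares (70% profit-interest units + 30% billable hours): Haddad 0.1873; Kowalski 0.2207; Petrov 0.1665; Okafor 0.2719; Nwosu 0.0597; Andrade 0.0938.
Unrounded shares: Haddad 1,198.95; Kowalski 1,412.52; Petrov 1,065.60; Okafor 1,739.97; Nwosu 382.37; Andrade 600.60.
At nearest $100: Haddad $1,200; Kowalski $1,400; Petrov $1,100; Okafor $1,700; Nwosu $400; Andrade $600. Sum = $6,400.
Sum already equals the total — no adjustment.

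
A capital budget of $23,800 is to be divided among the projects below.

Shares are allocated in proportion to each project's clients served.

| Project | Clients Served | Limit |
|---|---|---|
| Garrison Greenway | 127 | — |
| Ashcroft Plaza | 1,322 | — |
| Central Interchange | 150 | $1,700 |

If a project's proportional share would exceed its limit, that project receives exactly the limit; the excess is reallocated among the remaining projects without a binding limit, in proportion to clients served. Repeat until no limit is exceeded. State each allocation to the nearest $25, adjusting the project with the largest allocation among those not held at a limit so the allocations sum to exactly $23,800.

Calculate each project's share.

Garrison Greenway: $1,925 | Ashcroft Plaza: $20,175 | Central Interchange: $1,700

Total clients served = 1,599.
Proportional shares (ignoring caps): Garrison Greenway 1,890.31; Ashcroft Plaza 19,677.05; Central Interchange 2,232.65.
Capped: Central Interchange ($1,700); balance $22,100 reallocated over remaining clients served 1,449.
Shares after redistribution: Garrison Greenway 1,936.99 → $1,925; Ashcroft Plaza 20,163.01 → $20,175.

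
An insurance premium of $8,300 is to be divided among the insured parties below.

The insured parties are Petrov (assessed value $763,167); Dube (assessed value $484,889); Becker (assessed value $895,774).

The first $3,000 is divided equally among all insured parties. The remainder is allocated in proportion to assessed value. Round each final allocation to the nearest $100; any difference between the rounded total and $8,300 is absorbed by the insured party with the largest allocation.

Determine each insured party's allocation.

Petrov: $2,900 · Dube: $2,200 · Becker: $3,200

Equal tier: $3,000 ÷ 3 = $1,000 apiece.
Remainder $5,300 by assessed value (total 2,143,830): Petrov 1,886.71 → $1,900; Dube 1,198.75 → $1,200; Becker 2,214.54 → $2,200.
Totals: Petrov $1,000 + $1,900 = $2,900; Dube $1,000 + $1,200 = $2,200; Becker $1,000 + $2,200 = $3,200.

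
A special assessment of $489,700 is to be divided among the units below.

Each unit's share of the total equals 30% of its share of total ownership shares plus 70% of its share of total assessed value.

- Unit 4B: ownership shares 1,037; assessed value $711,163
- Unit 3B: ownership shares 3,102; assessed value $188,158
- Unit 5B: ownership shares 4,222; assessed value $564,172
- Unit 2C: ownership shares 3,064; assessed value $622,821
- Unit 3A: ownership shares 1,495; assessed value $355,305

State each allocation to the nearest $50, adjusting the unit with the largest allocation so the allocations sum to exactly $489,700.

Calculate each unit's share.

Totals — ownership shares 12,920, assessed value 2,441,619.
Blended shares (30% ownership shares + 70% assessed value): Unit 4B 0.2280; Unit 3B 0.1260; Unit 5B 0.2598; Unit 2C 0.2497; Unit 3A 0.1366.
Proportional shares: Unit 4B 111,634.87; Unit 3B 61,688.40; Unit 5B 127,213.95; Unit 2C 122,280.63; Unit 3A 66,882.15.
Rounded to nearest $50: Unit 4B $111,650; Unit 3B $61,700; Unit 5B $127,200; Unit 2C $122,300; Unit 3A $66,900. Sum = $489,750.
Difference $489,700 − $489,750 = −$50 applied to largest allocation (Unit 5B): Unit 5B becomes $127,150.

Unit 4B: $111,650 | Unit 3B: $61,700 | Unit 5B: $127,150 | Unit 2C: $122,300 | Unit 3A: $66,900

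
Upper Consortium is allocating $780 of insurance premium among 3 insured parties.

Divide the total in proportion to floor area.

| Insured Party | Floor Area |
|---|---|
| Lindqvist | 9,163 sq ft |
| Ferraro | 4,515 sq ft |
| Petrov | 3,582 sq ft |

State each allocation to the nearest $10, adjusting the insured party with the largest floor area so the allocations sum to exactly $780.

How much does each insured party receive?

Floor area total: 17,260.
Proportional shares: Lindqvist 9,163/17,260 × $780 = 414.09; Ferraro 4,515/17,260 × $780 = 204.04; Petrov 3,582/17,260 × $780 = 161.87.
At nearest $10: Lindqvist $410; Ferraro $200; Petrov $160. Sum = $770.
Difference $780 − $770 = +$10 applied to largest floor area (Lindqvist): Lindqvist becomes $420.

Lindqvist: $420; Ferraro: $200; Petrov: $160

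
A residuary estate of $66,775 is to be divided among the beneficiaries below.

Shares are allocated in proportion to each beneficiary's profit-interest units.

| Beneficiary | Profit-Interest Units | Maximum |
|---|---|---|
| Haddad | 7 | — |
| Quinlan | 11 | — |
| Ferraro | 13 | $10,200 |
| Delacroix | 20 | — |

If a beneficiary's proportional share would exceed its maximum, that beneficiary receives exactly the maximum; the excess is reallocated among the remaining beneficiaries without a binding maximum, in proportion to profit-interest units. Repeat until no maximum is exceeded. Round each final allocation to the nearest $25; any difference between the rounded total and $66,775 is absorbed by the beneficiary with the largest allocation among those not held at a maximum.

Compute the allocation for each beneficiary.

Haddad: $10,425; Quinlan: $16,375; Ferraro: $10,200; Delacroix: $29,775

Total profit-interest units = 51.
Unconstrained shares: Haddad 9,165.20; Quinlan 14,402.45; Ferraro 17,021.08; Delacroix 26,186.27.
Cap binds for Ferraro ($10,200); balance $56,575 reallocated over remaining profit-interest units 38.
Remaining shares: Haddad 10,421.71 → $10,425; Quinlan 16,376.97 → $16,375; Delacroix 29,776.32 → $29,775.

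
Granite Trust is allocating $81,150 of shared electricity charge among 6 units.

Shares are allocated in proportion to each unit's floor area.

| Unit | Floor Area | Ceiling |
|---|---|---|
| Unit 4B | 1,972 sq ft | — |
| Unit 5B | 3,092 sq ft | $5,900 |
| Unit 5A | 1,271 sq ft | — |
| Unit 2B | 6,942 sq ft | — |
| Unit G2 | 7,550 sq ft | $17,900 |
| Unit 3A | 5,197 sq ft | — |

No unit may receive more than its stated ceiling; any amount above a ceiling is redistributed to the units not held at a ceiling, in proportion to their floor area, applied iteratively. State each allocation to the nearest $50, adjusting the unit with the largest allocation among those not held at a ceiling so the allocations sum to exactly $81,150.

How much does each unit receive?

Total floor area = 26,024.
Proportional shares (ignoring caps): Unit 4B 6,149.24; Unit 5B 9,641.71; Unit 5A 3,963.33; Unit 2B 21,647.07; Unit G2 23,542.98; Unit 3A 16,205.68.
Cap binds for Unit 5B ($5,900), Unit G2 ($17,900); remaining pool $57,350 reallocated over remaining floor area 15,382.
Shares after redistribution: Unit 4B 7,352.37 → $7,350; Unit 5A 4,738.78 → $4,750; Unit 2B 25,882.44 → $25,900; Unit 3A 19,376.41 → $19,400.
Rounding difference −$50 applied to Unit 2B → $25,850.

Unit 4B: $7,350 | Unit 5B: $5,900 | Unit 5A: $4,750 | Unit 2B: $25,850 | Unit G2: $17,900 | Unit 3A: $19,400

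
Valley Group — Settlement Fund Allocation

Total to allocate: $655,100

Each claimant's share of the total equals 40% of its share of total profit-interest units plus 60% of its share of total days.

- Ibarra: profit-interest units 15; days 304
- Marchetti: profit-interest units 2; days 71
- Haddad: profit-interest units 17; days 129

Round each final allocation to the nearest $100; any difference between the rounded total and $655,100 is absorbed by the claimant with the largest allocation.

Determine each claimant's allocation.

Ibarra: $352,700 · Marchetti: $70,800 · Haddad: $231,600

Profit-interest units total 34; days total 504.
Blended shares (40% profit-interest units + 60% days): Ibarra 0.5384; Marchetti 0.1081; Haddad 0.3536.
Unrounded shares: Ibarra 352,689.69; Marchetti 70,785.67; Haddad 231,624.64.
At nearest $100: Ibarra $352,700; Marchetti $70,800; Haddad $231,600. Sum = $655,100.
Sum already equals the total — no adjustment.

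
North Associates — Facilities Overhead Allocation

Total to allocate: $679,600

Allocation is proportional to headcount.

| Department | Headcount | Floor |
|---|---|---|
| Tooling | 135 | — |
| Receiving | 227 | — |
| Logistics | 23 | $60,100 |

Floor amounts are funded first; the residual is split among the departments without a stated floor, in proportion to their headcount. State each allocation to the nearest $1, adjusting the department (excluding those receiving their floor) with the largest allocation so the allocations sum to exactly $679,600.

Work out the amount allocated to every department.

Minimums first: Logistics $60,100. Residual $619,500.
Residual split over remaining headcount 362: Tooling 231,029.01 → $231,029; Receiving 388,470.99 → $388,471.

Tooling: $231,029 · Receiving: $388,471 · Logistics: $60,100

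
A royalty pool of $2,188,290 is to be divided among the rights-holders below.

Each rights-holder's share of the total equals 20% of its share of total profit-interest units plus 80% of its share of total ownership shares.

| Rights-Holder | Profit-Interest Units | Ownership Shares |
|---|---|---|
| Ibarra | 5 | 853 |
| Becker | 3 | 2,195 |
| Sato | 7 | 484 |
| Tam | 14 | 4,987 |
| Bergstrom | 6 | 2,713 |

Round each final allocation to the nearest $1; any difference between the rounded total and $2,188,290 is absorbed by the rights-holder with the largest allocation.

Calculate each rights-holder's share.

Ibarra: $195,472; Becker: $379,629; Sato: $162,968; Tam: $952,343; Bergstrom: $497,878

Profit-interest units total 35; ownership shares total 11,232.
Composite weights (20% profit-interest units + 80% ownership shares): Ibarra 0.0893; Becker 0.1735; Sato 0.0745; Tam 0.4352; Bergstrom 0.2275.
Proportional shares: Ibarra 195,472.10; Becker 379,628.68; Sato 162,968.38; Tam 952,342.56; Bergstrom 497,878.28.
After rounding ($1): Ibarra $195,472; Becker $379,629; Sato $162,968; Tam $952,343; Bergstrom $497,878. Sum = $2,188,290.
Sum already equals the total — no adjustment.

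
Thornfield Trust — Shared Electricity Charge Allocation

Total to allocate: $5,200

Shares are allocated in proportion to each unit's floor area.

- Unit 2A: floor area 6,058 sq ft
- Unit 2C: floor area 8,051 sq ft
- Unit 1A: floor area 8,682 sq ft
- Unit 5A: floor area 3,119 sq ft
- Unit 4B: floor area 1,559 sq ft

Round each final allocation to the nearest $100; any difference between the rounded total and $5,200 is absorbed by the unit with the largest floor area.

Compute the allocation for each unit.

Unit 2A: $1,100; Unit 2C: $1,500; Unit 1A: $1,700; Unit 5A: $600; Unit 4B: $300

Total floor area = 27,469.
Proportional shares: Unit 2A 6,058/27,469 × $5,200 = 1,146.81; Unit 2C 8,051/27,469 × $5,200 = 1,524.09; Unit 1A 8,682/27,469 × $5,200 = 1,643.54; Unit 5A 3,119/27,469 × $5,200 = 590.44; Unit 4B 1,559/27,469 × $5,200 = 295.13.
After rounding ($100): Unit 2A $1,100; Unit 2C $1,500; Unit 1A $1,600; Unit 5A $600; Unit 4B $300. Sum = $5,100.
Difference $5,200 − $5,100 = +$100 applied to largest floor area (Unit 1A): Unit 1A becomes $1,700.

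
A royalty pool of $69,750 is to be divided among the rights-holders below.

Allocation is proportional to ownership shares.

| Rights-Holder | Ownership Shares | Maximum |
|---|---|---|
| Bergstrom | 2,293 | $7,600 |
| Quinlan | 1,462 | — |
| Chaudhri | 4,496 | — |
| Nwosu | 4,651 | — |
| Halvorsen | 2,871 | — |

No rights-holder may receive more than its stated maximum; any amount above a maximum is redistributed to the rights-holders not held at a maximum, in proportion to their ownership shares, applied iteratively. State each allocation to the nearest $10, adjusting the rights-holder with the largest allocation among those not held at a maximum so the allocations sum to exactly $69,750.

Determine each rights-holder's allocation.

Bergstrom: $7,600 | Quinlan: $6,740 | Chaudhri: $20,730 | Nwosu: $21,440 | Halvorsen: $13,240

Ownership shares total: 15,773.
Pro-rata shares before constraints: Bergstrom 10,139.91; Quinlan 6,465.13; Chaudhri 19,881.82; Nwosu 20,567.25; Halvorsen 12,695.89.
Cap binds for Bergstrom ($7,600); residual $62,150 reallocated over remaining ownership shares 13,480.
Redistributed shares: Quinlan 6,740.60 → $6,740; Chaudhri 20,728.96 → $20,730; Nwosu 21,443.59 → $21,440; Halvorsen 13,236.84 → $13,240.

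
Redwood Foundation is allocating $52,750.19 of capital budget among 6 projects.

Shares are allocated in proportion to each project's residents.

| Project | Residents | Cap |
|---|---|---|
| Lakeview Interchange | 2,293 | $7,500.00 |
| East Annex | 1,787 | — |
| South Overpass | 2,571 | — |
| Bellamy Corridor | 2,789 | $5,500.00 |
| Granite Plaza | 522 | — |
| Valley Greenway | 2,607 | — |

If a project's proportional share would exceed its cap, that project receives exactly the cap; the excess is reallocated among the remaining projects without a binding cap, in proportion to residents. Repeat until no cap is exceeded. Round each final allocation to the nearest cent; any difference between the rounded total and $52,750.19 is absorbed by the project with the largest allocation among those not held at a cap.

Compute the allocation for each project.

Combined residents = 12,569.
Unconstrained shares: Lakeview Interchange 9,623.3738; East Annex 7,499.7684; South Overpass 10,790.0977; Bellamy Corridor 11,705.0107; Granite Plaza 2,190.75497; Valley Greenway 10,941.1843.
Held at cap: Lakeview Interchange ($7,500.00), Bellamy Corridor ($5,500.00); remaining pool $39,750.19 reallocated over remaining residents 7,487.
Shares after redistribution: East Annex 9,487.5904 → $9,487.59; South Overpass 13,650.0252 → $13,650.03; Granite Plaza 2,771.4170 → $2,771.42; Valley Greenway 13,841.1574 → $13,841.16.
Rounding difference −$0.01 applied to Valley Greenway → $13,841.15.

Lakeview Interchange: $7,500.00 · East Annex: $9,487.59 · South Overpass: $13,650.03 · Bellamy Corridor: $5,500.00 · Granite Plaza: $2,771.42 · Valley Greenway: $13,841.15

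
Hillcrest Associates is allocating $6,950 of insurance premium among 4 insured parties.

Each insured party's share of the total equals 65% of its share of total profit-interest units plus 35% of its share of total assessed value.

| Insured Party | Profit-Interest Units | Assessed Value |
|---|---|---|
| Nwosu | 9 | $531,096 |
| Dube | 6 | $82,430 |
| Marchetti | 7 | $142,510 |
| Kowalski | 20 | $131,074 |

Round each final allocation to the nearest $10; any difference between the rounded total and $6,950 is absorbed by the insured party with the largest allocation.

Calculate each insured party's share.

Nwosu: $2,420; Dube: $870; Marchetti: $1,140; Kowalski: $2,520

Totals — profit-interest units 42, assessed value 887,110.
Blended shares (65% profit-interest units + 35% assessed value): Nwosu 0.3488; Dube 0.1254; Marchetti 0.1646; Kowalski 0.3612.
Raw shares: Nwosu 2,424.33; Dube 871.38; Marchetti 1,143.69; Kowalski 2,510.60.
At nearest $10: Nwosu $2,420; Dube $870; Marchetti $1,140; Kowalski $2,510. Sum = $6,940.
Difference $6,950 − $6,940 = +$10 applied to largest allocation (Kowalski): Kowalski becomes $2,520.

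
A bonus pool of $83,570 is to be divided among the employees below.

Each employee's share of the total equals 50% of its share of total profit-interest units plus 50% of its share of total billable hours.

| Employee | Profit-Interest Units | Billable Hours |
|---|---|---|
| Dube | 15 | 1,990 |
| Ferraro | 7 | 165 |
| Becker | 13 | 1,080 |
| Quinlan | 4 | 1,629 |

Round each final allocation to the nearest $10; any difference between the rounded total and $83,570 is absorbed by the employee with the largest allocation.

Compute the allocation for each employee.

Dube: $33,160 · Ferraro: $8,920 · Becker: $23,210 · Quinlan: $18,280

Totals — profit-interest units 39, billable hours 4,864.
Blended shares (50% profit-interest units + 50% billable hours): Dube 0.3969; Ferraro 0.1067; Becker 0.2777; Quinlan 0.2187.
Proportional shares: Dube 33,166.58; Ferraro 8,917.33; Becker 23,206.25; Quinlan 18,279.84.
At nearest $10: Dube $33,170; Ferraro $8,920; Becker $23,210; Quinlan $18,280. Sum = $83,580.
Difference $83,570 − $83,580 = −$10 applied to largest allocation (Dube): Dube becomes $33,160.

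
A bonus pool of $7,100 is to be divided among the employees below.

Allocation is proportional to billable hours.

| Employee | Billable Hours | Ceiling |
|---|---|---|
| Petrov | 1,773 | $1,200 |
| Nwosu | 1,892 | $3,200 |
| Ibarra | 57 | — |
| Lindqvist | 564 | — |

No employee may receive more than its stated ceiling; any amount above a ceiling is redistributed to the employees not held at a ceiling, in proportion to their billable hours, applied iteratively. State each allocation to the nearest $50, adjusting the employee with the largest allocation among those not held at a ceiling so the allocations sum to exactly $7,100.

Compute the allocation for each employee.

Petrov: $1,200 · Nwosu: $3,200 · Ibarra: $250 · Lindqvist: $2,450

Total billable hours = 4,286.
Unconstrained shares: Petrov 2,937.07; Nwosu 3,134.20; Ibarra 94.42; Lindqvist 934.30.
Capped: Petrov ($1,200); residual $5,900 reallocated over remaining billable hours 2,513.
Capped: Nwosu ($3,200); residual $2,700 reallocated over remaining billable hours 621.
Remaining shares: Ibarra 247.83 → $250; Lindqvist 2,452.17 → $2,450.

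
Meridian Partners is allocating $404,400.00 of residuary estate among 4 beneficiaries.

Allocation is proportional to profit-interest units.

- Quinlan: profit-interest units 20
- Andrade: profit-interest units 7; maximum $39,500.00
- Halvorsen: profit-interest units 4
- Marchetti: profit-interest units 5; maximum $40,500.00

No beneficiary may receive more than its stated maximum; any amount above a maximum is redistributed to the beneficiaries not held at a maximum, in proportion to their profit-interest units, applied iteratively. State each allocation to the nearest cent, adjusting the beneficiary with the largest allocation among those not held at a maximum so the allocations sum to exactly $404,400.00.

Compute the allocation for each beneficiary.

Profit-interest units total: 36.
Proportional shares (ignoring caps): Quinlan 224,666.6667; Andrade 78,633.3333; Halvorsen 44,933.3333; Marchetti 56,166.6667.
Capped: Andrade ($39,500.00), Marchetti ($40,500.00); remaining pool $324,400.00 reallocated over remaining profit-interest units 24.
Remaining shares: Quinlan 270,333.3333 → $270,333.33; Halvorsen 54,066.6667 → $54,066.67.

Quinlan: $270,333.33 · Andrade: $39,500.00 · Halvorsen: $54,066.67 · Marchetti: $40,500.00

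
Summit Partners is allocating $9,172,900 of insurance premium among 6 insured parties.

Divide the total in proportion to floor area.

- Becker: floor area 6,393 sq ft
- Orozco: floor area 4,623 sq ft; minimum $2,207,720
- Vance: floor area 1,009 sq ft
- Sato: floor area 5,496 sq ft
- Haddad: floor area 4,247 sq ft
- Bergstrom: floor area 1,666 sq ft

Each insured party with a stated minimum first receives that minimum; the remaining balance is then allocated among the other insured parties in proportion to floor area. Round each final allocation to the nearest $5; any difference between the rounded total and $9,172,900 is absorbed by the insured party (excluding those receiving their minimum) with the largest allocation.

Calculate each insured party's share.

Guaranteed amounts: Orozco $2,207,720. Remaining pool $6,965,180.
Remaining pool split over remaining floor area 18,811: Becker 2,367,146.66 → $2,367,145; Vance 373,604.09 → $373,605; Sato 2,035,012.99 → $2,035,015; Haddad 1,572,543.70 → $1,572,545; Bergstrom 616,872.57 → $616,875.
Rounding difference −$5 applied to Becker → $2,367,140.

Becker: $2,367,140; Orozco: $2,207,720; Vance: $373,605; Sato: $2,035,015; Haddad: $1,572,545; Bergstrom: $616,875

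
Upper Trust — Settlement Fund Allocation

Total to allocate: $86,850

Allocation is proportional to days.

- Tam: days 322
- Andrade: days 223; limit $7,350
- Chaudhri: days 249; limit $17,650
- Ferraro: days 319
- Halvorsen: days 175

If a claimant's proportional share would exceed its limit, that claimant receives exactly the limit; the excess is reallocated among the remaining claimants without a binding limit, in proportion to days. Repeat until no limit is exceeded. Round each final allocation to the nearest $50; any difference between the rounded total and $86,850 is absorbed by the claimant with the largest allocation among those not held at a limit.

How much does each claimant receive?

Tam: $24,400 | Andrade: $7,350 | Chaudhri: $17,650 | Ferraro: $24,200 | Halvorsen: $13,250

Combined days = 1,288.
Pro-rata shares before constraints: Tam 21,712.50; Andrade 15,036.92; Chaudhri 16,790.10; Ferraro 21,510.21; Halvorsen 11,800.27.
Held at cap: Andrade ($7,350); remaining pool $79,500 reallocated over remaining days 1,065.
Held at cap: Chaudhri ($17,650); remaining pool $61,850 reallocated over remaining days 816.
Redistributed shares: Tam 24,406.50 → $24,400; Ferraro 24,179.11 → $24,200; Halvorsen 13,264.40 → $13,250.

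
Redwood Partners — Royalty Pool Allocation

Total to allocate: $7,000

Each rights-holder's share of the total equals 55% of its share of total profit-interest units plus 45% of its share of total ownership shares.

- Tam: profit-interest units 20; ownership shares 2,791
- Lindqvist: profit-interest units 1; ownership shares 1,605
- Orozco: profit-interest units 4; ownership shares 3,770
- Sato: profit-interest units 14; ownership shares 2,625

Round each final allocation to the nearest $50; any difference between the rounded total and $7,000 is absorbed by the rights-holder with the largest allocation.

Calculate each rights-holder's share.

Totals — profit-interest units 39, ownership shares 10,791.
Blended shares (55% profit-interest units + 45% ownership shares): Tam 0.3984; Lindqvist 0.0810; Orozco 0.2136; Sato 0.3069.
Proportional shares: Tam 2,789.08; Lindqvist 567.23; Orozco 1,495.37; Sato 2,148.31.
After rounding ($50): Tam $2,800; Lindqvist $550; Orozco $1,500; Sato $2,150. Sum = $7,000.
No rounding difference to absorb.

Tam: $2,800 · Lindqvist: $550 · Orozco: $1,500 · Sato: $2,150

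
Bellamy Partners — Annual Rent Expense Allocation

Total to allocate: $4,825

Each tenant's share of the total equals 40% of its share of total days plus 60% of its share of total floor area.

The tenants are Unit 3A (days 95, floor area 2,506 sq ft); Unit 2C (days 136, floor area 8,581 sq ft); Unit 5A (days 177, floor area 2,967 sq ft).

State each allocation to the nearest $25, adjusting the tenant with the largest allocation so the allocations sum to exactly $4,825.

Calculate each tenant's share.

Totals — days 408, floor area 14,054.
Composite weights (40% days + 60% floor area): Unit 3A 0.2001; Unit 2C 0.4997; Unit 5A 0.3002.
Pro-rata amounts: Unit 3A 965.60; Unit 2C 2,410.94; Unit 5A 1,448.46.
After rounding ($25): Unit 3A $975; Unit 2C $2,400; Unit 5A $1,450. Sum = $4,825.
Sum already equals the total — no adjustment.

Unit 3A: $975 | Unit 2C: $2,400 | Unit 5A: $1,450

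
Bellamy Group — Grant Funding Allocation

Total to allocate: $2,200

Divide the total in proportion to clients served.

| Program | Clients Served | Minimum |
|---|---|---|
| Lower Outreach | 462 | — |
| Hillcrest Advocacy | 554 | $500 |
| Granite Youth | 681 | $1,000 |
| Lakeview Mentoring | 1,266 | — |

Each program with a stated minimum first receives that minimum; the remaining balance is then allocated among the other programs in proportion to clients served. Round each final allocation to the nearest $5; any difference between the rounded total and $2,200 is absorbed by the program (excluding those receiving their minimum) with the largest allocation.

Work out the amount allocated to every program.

Lower Outreach: $185 | Hillcrest Advocacy: $500 | Granite Youth: $1,000 | Lakeview Mentoring: $515

Guaranteed amounts: Hillcrest Advocacy $500; Granite Youth $1,000. Remaining pool $700.
Remaining pool split over remaining clients served 1,728: Lower Outreach 187.15 → $185; Lakeview Mentoring 512.85 → $515.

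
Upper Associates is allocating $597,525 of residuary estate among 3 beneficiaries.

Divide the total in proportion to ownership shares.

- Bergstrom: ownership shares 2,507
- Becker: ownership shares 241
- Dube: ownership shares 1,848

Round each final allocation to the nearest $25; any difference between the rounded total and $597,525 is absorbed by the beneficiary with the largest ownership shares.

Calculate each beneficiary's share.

Bergstrom: $325,950 · Becker: $31,325 · Dube: $240,250

Combined ownership shares = 2,507 + 241 + 1,848 = 4,596.
Proportional shares: Bergstrom 325,934.55; Becker 31,332.36; Dube 240,258.09.
Rounded to nearest $25: Bergstrom $325,925; Becker $31,325; Dube $240,250. Sum = $597,500.
Difference $597,525 − $597,500 = +$25 applied to largest ownership shares (Bergstrom): Bergstrom becomes $325,950.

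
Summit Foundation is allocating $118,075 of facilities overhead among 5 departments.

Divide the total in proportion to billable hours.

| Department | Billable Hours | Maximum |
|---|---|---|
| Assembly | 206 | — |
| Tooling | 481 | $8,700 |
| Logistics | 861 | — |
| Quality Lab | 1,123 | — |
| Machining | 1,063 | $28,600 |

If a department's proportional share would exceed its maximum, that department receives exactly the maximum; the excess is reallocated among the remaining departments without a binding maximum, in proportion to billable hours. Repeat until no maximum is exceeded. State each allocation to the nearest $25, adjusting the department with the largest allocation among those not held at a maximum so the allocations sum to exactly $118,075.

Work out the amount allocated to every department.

Assembly: $7,600 · Tooling: $8,700 · Logistics: $31,750 · Quality Lab: $41,425 · Machining: $28,600

Combined billable hours = 3,734.
Proportional shares (ignoring caps): Assembly 6,514.05; Tooling 15,209.98; Logistics 27,226.19; Quality Lab 35,511.04; Machining 33,613.75.
Cap binds for Tooling ($8,700), Machining ($28,600); balance $80,775 reallocated over remaining billable hours 2,190.
Redistributed shares: Assembly 7,598.01 → $7,600; Logistics 31,756.75 → $31,750; Quality Lab 41,420.24 → $41,425.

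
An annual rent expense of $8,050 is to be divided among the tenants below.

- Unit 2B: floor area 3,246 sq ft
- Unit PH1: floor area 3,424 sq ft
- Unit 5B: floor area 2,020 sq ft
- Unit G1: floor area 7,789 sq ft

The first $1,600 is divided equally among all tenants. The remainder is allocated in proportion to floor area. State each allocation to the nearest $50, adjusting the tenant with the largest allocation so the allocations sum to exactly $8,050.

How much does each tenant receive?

Unit 2B: $1,650 · Unit PH1: $1,750 · Unit 5B: $1,200 · Unit G1: $3,450

$1,600 shared equally gives $400 per tenant.
Remainder $6,450 by floor area (total 16,479): Unit 2B 1,270.51 → $1,250; Unit PH1 1,340.18 → $1,350; Unit 5B 790.64 → $800; Unit G1 3,048.67 → $3,050.
Totals: Unit 2B $400 + $1,250 = $1,650; Unit PH1 $400 + $1,350 = $1,750; Unit 5B $400 + $800 = $1,200; Unit G1 $400 + $3,050 = $3,450.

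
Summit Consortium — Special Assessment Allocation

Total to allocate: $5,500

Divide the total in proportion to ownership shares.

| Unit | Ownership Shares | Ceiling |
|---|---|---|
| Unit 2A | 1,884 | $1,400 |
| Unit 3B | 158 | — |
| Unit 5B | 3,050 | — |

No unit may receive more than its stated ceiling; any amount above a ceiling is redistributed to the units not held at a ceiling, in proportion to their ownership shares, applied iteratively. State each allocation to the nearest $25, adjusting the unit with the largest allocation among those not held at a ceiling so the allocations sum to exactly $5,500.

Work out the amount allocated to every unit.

Unit 2A: $1,400 | Unit 3B: $200 | Unit 5B: $3,900

Combined ownership shares = 5,092.
Proportional shares (ignoring caps): Unit 2A 2,034.96; Unit 3B 170.66; Unit 5B 3,294.38.
Cap binds for Unit 2A ($1,400); balance $4,100 reallocated over remaining ownership shares 3,208.
Shares after redistribution: Unit 3B 201.93 → $200; Unit 5B 3,898.07 → $3,900.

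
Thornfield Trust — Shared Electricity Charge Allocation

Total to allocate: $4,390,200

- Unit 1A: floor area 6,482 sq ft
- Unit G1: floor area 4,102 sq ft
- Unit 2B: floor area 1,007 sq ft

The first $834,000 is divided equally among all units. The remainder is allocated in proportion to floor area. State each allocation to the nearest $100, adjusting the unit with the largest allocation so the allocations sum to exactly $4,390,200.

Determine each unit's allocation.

Unit 1A: $2,266,700 | Unit G1: $1,536,500 | Unit 2B: $587,000

Equal tier: $834,000 ÷ 3 = $278,000 apiece.
Remainder $3,556,200 by floor area (total 11,591): Unit 1A 1,988,723.01 → $1,988,700; Unit G1 1,258,522.34 → $1,258,500; Unit 2B 308,954.65 → $309,000.
Totals: Unit 1A $278,000 + $1,988,700 = $2,266,700; Unit G1 $278,000 + $1,258,500 = $1,536,500; Unit 2B $278,000 + $309,000 = $587,000.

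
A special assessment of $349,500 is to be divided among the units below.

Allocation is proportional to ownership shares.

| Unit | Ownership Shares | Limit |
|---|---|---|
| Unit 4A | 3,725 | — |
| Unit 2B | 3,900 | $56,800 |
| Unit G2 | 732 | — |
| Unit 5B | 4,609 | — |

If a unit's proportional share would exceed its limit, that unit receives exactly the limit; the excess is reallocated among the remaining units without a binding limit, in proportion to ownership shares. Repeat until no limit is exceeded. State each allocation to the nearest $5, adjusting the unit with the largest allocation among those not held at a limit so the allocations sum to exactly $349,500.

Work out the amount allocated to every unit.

Ownership shares total: 12,966.
Proportional shares (ignoring caps): Unit 4A 100,407.80; Unit 2B 105,124.94; Unit G2 19,731.14; Unit 5B 124,236.12.
Capped: Unit 2B ($56,800); remaining pool $292,700 reallocated over remaining ownership shares 9,066.
Redistributed shares: Unit 4A 120,263.35 → $120,265; Unit G2 23,632.96 → $23,635; Unit 5B 148,803.70 → $148,805.
Rounding difference −$5 applied to Unit 5B → $148,800.

Unit 4A: $120,265 | Unit 2B: $56,800 | Unit G2: $23,635 | Unit 5B: $148,800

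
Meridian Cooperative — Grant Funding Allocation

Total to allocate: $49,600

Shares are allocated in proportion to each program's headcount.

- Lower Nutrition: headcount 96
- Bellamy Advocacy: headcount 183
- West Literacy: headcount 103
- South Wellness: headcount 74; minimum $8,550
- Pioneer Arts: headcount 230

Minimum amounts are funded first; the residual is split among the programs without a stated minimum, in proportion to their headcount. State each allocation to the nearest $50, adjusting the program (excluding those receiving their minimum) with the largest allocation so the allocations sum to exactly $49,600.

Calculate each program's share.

Fund the minimums — South Wellness $8,550. Balance $41,050.
Balance split over remaining headcount 612: Lower Nutrition 6,439.22 → $6,450; Bellamy Advocacy 12,274.75 → $12,250; West Literacy 6,908.74 → $6,900; Pioneer Arts 15,427.29 → $15,450.

Lower Nutrition: $6,450; Bellamy Advocacy: $12,250; West Literacy: $6,900; South Wellness: $8,550; Pioneer Arts: $15,450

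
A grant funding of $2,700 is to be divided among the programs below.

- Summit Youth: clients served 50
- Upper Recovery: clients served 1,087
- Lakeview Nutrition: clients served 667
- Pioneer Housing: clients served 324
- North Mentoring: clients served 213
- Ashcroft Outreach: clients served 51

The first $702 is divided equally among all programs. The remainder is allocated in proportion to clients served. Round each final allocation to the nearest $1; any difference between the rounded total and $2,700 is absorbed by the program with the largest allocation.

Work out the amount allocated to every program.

Equal tier: $702 ÷ 6 = $117 apiece.
Remainder $1,998 by clients served (total 2,392): Summit Youth 41.76 → $42; Upper Recovery 907.95 → $908; Lakeview Nutrition 557.13 → $557; Pioneer Housing 270.63 → $271; North Mentoring 177.92 → $178; Ashcroft Outreach 42.60 → $43.
Rounding difference −$1 on remainder applied to Upper Recovery.
Totals: Summit Youth $117 + $42 = $159; Upper Recovery $117 + $907 = $1,024; Lakeview Nutrition $117 + $557 = $674; Pioneer Housing $117 + $271 = $388; North Mentoring $117 + $178 = $295; Ashcroft Outreach $117 + $43 = $160.

Summit Youth: $159 | Upper Recovery: $1,024 | Lakeview Nutrition: $674 | Pioneer Housing: $388 | North Mentoring: $295 | Ashcroft Outreach: $160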